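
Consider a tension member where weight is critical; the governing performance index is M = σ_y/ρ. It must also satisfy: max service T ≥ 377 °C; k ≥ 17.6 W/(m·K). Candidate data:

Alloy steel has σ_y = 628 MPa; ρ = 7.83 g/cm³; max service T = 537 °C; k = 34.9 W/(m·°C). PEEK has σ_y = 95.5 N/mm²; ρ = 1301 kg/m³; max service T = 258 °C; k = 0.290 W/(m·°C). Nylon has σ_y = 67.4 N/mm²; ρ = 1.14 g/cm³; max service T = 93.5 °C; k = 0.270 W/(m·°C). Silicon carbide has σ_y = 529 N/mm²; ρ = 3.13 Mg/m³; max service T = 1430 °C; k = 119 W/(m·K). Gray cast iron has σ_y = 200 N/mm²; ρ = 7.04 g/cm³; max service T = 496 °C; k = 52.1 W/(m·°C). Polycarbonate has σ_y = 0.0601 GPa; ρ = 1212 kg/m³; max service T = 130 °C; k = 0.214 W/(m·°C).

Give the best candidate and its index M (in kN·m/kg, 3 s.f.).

Screen on constraints: max service T ≥ 377 °C; k ≥ 17.6 W/(m·K). Survivors: alloy steel, silicon carbide, gray cast iron.
Convert each candidate to consistent units, then evaluate M:
  alloy steel: σ_y = 628.0 MPa, ρ = 7830 kg/m³
  silicon carbide: σ_y = 529.0 MPa, ρ = 3130 kg/m³
  gray cast iron: σ_y = 200.0 MPa, ρ = 7040 kg/m³
  silicon carbide: M = 169 kN·m/kg
  alloy steel: M = 80.2 kN·m/kg
  gray cast iron: M = 28.4 kN·m/kg
Silicon carbide has the largest M.

silicon carbide, M = 169 kN·m/kg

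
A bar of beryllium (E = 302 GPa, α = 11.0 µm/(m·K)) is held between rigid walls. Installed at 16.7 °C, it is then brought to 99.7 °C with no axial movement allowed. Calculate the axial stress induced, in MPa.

276 MPa

ΔT = 83.00 K. Constrained thermal stress σ = E·α·ΔT = 302.0×10³ MPa × 11.0×10⁻⁶ × 83.00 = 276 MPa (compressive).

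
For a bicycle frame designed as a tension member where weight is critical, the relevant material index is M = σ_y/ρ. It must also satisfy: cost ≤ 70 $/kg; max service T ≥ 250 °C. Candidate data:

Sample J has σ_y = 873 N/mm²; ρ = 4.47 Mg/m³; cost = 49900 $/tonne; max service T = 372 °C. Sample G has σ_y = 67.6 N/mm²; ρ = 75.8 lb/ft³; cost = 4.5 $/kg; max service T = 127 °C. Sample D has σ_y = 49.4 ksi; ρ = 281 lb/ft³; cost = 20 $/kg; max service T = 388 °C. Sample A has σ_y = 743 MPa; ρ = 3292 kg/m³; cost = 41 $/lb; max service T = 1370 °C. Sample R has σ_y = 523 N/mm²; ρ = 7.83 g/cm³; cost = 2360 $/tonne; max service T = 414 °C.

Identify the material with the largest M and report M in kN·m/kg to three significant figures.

sample J, M = 195 kN·m/kg

Screen on constraints: cost ≤ 70 $/kg; max service T ≥ 250 °C. Survivors: sample J, sample D, sample R.
Normalizing units and computing the index:
  sample J: σ_y = 873.0 MPa, ρ = 4470 kg/m³
  sample D: σ_y = 340.6 MPa, ρ = 4501 kg/m³
  sample R: σ_y = 523.0 MPa, ρ = 7830 kg/m³
  sample J: M = 195 kN·m/kg
  sample D: M = 75.7 kN·m/kg
  sample R: M = 66.8 kN·m/kg
The maximum is for sample J.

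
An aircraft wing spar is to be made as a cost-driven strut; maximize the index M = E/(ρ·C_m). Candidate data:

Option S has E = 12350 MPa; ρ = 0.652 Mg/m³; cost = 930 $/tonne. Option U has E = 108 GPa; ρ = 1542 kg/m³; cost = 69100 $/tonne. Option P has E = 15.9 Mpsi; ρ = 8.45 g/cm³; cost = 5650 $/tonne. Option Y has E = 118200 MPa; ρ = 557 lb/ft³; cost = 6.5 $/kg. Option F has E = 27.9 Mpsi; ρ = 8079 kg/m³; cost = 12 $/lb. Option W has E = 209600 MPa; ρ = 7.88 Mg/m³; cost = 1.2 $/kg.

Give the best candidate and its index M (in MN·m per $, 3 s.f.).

Normalizing units and computing the index:
  option S: E = 12.35 GPa, ρ = 652.0 kg/m³, cost = 0.9300 $/kg
  option U: E = 108.0 GPa, ρ = 1542 kg/m³, cost = 69.10 $/kg
  option P: E = 109.6 GPa, ρ = 8450 kg/m³, cost = 5.650 $/kg
  option Y: E = 118.2 GPa, ρ = 8922 kg/m³, cost = 6.500 $/kg
  option F: E = 192.4 GPa, ρ = 8079 kg/m³, cost = 26.46 $/kg
  option W: E = 209.6 GPa, ρ = 7880 kg/m³, cost = 1.200 $/kg
  option W: M = 22.2 MN·m per $
  option S: M = 20.4 MN·m per $
  option P: M = 2.30 MN·m per $
  option Y: M = 2.04 MN·m per $
  option U: M = 1.01 MN·m per $
  option F: M = 0.900 MN·m per $
Highest index: option W.

option W, M = 22.2 MN·m per $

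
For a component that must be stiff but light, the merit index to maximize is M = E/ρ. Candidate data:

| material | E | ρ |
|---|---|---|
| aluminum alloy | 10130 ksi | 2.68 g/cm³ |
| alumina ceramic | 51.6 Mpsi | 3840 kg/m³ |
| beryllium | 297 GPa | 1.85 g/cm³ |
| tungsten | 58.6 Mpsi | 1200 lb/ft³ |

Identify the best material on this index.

In SI units:
  aluminum alloy: E = 69.84 GPa, ρ = 2680 kg/m³
  alumina ceramic: E = 355.8 GPa, ρ = 3840 kg/m³
  beryllium: E = 297.0 GPa, ρ = 1850 kg/m³
  tungsten: E = 404.0 GPa, ρ = 19220 kg/m³
  beryllium: M = 161 MN·m/kg
  alumina ceramic: M = 92.6 MN·m/kg
  aluminum alloy: M = 26.1 MN·m/kg
  tungsten: M = 21.0 MN·m/kg
Highest index: beryllium.

beryllium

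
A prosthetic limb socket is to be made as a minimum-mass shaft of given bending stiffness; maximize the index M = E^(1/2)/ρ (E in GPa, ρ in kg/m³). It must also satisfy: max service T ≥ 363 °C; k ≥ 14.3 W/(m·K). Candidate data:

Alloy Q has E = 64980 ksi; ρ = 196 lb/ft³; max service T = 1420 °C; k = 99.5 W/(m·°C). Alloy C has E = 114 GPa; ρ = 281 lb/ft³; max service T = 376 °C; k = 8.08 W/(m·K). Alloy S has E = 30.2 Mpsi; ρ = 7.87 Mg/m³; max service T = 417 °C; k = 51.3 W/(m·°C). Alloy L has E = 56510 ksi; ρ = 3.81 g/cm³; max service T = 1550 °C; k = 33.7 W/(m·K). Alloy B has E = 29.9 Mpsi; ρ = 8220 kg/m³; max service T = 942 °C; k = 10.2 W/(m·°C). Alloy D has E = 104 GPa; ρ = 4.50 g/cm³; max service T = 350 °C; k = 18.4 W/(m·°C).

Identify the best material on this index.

alloy Q

Screen on constraints: max service T ≥ 363 °C; k ≥ 14.3 W/(m·K). Survivors: alloy Q, alloy S, alloy L.
Convert each candidate to consistent units, then evaluate M:
  alloy Q: E = 448.0 GPa, ρ = 3140 kg/m³
  alloy S: E = 208.2 GPa, ρ = 7870 kg/m³
  alloy L: E = 389.6 GPa, ρ = 3810 kg/m³
  alloy Q: M = 6.74×10⁻³
  alloy L: M = 5.18×10⁻³
  alloy S: M = 1.83×10⁻³
Alloy Q has the largest M.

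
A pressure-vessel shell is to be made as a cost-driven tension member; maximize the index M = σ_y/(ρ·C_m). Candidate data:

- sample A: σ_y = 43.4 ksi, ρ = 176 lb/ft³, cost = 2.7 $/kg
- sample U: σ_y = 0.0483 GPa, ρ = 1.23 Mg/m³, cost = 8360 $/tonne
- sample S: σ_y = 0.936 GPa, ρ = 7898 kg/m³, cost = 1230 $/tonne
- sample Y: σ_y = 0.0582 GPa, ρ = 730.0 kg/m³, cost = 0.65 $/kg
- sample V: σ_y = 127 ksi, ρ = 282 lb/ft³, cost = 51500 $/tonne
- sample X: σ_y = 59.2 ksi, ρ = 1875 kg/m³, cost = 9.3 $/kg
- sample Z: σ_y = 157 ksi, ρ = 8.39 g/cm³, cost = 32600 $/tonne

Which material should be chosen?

sample Y

Normalizing units and computing the index:
  sample A: σ_y = 299.2 MPa, ρ = 2819 kg/m³, cost = 2.700 $/kg
  sample U: σ_y = 48.30 MPa, ρ = 1230 kg/m³, cost = 8.360 $/kg
  sample S: σ_y = 936.0 MPa, ρ = 7898 kg/m³, cost = 1.230 $/kg
  sample Y: σ_y = 58.20 MPa, ρ = 730.0 kg/m³, cost = 0.6500 $/kg
  sample V: σ_y = 875.6 MPa, ρ = 4517 kg/m³, cost = 51.50 $/kg
  sample X: σ_y = 408.2 MPa, ρ = 1875 kg/m³, cost = 9.300 $/kg
  sample Z: σ_y = 1082 MPa, ρ = 8390 kg/m³, cost = 32.60 $/kg
  sample Y: M = 123 kN·m per $
  sample S: M = 96.4 kN·m per $
  sample A: M = 39.3 kN·m per $
  sample X: M = 23.4 kN·m per $
  sample U: M = 4.70 kN·m per $
  sample Z: M = 3.96 kN·m per $
  sample V: M = 3.76 kN·m per $
Sample Y has the largest M.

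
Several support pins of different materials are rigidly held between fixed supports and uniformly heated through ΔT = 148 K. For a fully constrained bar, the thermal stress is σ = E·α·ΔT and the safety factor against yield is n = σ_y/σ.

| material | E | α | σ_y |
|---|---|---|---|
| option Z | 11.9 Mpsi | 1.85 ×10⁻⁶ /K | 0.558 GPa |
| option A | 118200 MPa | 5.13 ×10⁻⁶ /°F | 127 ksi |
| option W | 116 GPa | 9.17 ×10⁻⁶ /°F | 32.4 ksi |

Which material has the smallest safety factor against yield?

option W

In consistent units (E in GPa, α in ×10⁻⁶/K, σ_y in MPa):
  option Z: E = 82.05, α = 1.85, σ_y = 558.0 → σ = 22.5 MPa, n = 24.8
  option A: E = 118.2, α = 9.23, σ_y = 875.6 → σ = 162 MPa, n = 5.42
  option W: E = 116.0, α = 16.5, σ_y = 223.4 → σ = 283 MPa, n = 0.788
Option W has the lowest safety factor, n = 0.788.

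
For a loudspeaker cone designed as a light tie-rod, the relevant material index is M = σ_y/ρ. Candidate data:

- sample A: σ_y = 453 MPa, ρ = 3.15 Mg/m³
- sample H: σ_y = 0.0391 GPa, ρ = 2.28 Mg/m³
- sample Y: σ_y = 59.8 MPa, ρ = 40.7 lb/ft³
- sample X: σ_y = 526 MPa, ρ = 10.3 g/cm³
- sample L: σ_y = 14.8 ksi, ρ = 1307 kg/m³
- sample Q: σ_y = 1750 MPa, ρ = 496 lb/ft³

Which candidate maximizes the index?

Putting every candidate on a common basis:
  sample A: σ_y = 453.0 MPa, ρ = 3150 kg/m³
  sample H: σ_y = 39.10 MPa, ρ = 2280 kg/m³
  sample Y: σ_y = 59.80 MPa, ρ = 652.0 kg/m³
  sample X: σ_y = 526.0 MPa, ρ = 10300 kg/m³
  sample L: σ_y = 102.0 MPa, ρ = 1307 kg/m³
  sample Q: σ_y = 1750 MPa, ρ = 7945 kg/m³
  sample Q: M = 220 kN·m/kg
  sample A: M = 144 kN·m/kg
  sample Y: M = 91.7 kN·m/kg
  sample L: M = 78.1 kN·m/kg
  sample X: M = 51.1 kN·m/kg
  sample H: M = 17.1 kN·m/kg
Sample Q ranks first.

sample Q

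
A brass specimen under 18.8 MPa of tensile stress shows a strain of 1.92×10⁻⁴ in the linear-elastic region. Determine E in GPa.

E = σ/ε = 18.8 MPa / 1.92×10⁻⁴ = 97920 MPa = 97.9 GPa.

97.9 GPa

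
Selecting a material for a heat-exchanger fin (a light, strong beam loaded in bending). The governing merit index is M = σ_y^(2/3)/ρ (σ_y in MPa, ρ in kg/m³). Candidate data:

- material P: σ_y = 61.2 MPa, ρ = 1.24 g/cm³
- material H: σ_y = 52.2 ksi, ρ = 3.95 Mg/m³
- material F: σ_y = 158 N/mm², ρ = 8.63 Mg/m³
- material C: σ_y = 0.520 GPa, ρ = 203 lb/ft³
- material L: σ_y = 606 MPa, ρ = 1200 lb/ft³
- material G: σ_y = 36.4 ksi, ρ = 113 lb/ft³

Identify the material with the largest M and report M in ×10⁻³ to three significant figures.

Putting every candidate on a common basis:
  material P: σ_y = 61.20 MPa, ρ = 1240 kg/m³
  material H: σ_y = 359.9 MPa, ρ = 3950 kg/m³
  material F: σ_y = 158.0 MPa, ρ = 8630 kg/m³
  material C: σ_y = 520.0 MPa, ρ = 3252 kg/m³
  material L: σ_y = 606.0 MPa, ρ = 19220 kg/m³
  material G: σ_y = 251.0 MPa, ρ = 1810 kg/m³
  material G: M = 22.0×10⁻³
  material C: M = 19.9×10⁻³
  material H: M = 12.8×10⁻³
  material P: M = 12.5×10⁻³
  material L: M = 3.73×10⁻³
  material F: M = 3.39×10⁻³
Material G ranks first.

material G, M = 22.0×10⁻³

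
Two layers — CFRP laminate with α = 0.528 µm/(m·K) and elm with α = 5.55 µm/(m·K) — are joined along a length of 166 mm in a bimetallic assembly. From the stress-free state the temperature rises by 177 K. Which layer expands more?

α(CFRP laminate) = 0.528×10⁻⁶/K vs α(elm) = 5.55×10⁻⁶/K.
Higher α expands more for the same ΔT: elm.

elm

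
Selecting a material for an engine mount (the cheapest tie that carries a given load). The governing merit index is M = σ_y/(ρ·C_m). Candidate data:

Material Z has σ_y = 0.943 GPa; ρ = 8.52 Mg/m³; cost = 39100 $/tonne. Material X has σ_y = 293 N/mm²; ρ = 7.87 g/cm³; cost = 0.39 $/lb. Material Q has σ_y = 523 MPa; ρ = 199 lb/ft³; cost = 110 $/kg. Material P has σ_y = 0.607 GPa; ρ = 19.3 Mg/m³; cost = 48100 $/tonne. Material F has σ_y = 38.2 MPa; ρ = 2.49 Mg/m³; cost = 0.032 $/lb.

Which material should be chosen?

Convert each candidate to consistent units, then evaluate M:
  material Z: σ_y = 943.0 MPa, ρ = 8520 kg/m³, cost = 39.10 $/kg
  material X: σ_y = 293.0 MPa, ρ = 7870 kg/m³, cost = 0.8598 $/kg
  material Q: σ_y = 523.0 MPa, ρ = 3188 kg/m³, cost = 110.0 $/kg
  material P: σ_y = 607.0 MPa, ρ = 19300 kg/m³, cost = 48.10 $/kg
  material F: σ_y = 38.20 MPa, ρ = 2490 kg/m³, cost = 0.07055 $/kg
  material F: M = 217 kN·m per $
  material X: M = 43.3 kN·m per $
  material Z: M = 2.83 kN·m per $
  material Q: M = 1.49 kN·m per $
  material P: M = 0.654 kN·m per $
The maximum is for material F.

material F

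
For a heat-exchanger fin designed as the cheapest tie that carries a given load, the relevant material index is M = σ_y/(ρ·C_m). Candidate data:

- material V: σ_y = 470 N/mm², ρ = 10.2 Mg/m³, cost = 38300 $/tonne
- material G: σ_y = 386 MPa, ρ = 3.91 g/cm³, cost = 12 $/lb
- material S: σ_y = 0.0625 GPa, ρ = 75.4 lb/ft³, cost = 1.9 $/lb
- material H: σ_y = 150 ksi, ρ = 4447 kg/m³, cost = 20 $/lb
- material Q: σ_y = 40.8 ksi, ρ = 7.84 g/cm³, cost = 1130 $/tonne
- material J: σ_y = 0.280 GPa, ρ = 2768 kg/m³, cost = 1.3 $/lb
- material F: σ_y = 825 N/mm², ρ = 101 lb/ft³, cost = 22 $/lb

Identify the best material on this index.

material J

Normalizing units and computing the index:
  material V: σ_y = 470.0 MPa, ρ = 10200 kg/m³, cost = 38.30 $/kg
  material G: σ_y = 386.0 MPa, ρ = 3910 kg/m³, cost = 26.46 $/kg
  material S: σ_y = 62.50 MPa, ρ = 1208 kg/m³, cost = 4.189 $/kg
  material H: σ_y = 1034 MPa, ρ = 4447 kg/m³, cost = 44.09 $/kg
  material Q: σ_y = 281.3 MPa, ρ = 7840 kg/m³, cost = 1.130 $/kg
  material J: σ_y = 280.0 MPa, ρ = 2768 kg/m³, cost = 2.866 $/kg
  material F: σ_y = 825.0 MPa, ρ = 1618 kg/m³, cost = 48.50 $/kg
  material J: M = 35.3 kN·m per $
  material Q: M = 31.8 kN·m per $
  material S: M = 12.4 kN·m per $
  material F: M = 10.5 kN·m per $
  material H: M = 5.27 kN·m per $
  material G: M = 3.73 kN·m per $
  material V: M = 1.20 kN·m per $
The maximum is for material J.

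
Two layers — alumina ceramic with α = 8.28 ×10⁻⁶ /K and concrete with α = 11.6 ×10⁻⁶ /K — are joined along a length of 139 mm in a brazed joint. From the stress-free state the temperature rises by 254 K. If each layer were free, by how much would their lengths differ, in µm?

Δα = |8.28 − 11.6|×10⁻⁶/K = 3.32×10⁻⁶/K.
ΔL_mismatch = Δα·L·ΔT = 3.32×10⁻⁶ × 139.0 mm × 254.0 K = 117 µm.

117 µm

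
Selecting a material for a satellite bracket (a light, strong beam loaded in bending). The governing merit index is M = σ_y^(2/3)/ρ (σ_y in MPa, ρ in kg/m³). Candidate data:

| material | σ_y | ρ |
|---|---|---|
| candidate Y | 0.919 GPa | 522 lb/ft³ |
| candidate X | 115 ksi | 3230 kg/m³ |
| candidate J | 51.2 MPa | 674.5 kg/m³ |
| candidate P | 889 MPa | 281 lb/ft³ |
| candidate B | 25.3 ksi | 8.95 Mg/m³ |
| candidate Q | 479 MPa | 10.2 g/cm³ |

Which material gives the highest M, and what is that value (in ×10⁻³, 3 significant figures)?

After converting to SI:
  candidate Y: σ_y = 919.0 MPa, ρ = 8362 kg/m³
  candidate X: σ_y = 792.9 MPa, ρ = 3230 kg/m³
  candidate J: σ_y = 51.20 MPa, ρ = 674.5 kg/m³
  candidate P: σ_y = 889.0 MPa, ρ = 4501 kg/m³
  candidate B: σ_y = 174.4 MPa, ρ = 8950 kg/m³
  candidate Q: σ_y = 479.0 MPa, ρ = 10200 kg/m³
  candidate X: M = 26.5×10⁻³
  candidate P: M = 20.5×10⁻³
  candidate J: M = 20.4×10⁻³
  candidate Y: M = 11.3×10⁻³
  candidate Q: M = 6.00×10⁻³
  candidate B: M = 3.49×10⁻³
Candidate X ranks first.

candidate X, M = 26.5×10⁻³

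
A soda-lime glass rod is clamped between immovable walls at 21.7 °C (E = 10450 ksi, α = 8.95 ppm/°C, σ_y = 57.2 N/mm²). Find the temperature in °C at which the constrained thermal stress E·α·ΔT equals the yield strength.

110 °C

E = 10450 ksi = 72.05 GPa.
σ_y = 57.2 N/mm² = 57.20 MPa.
E·α·ΔT = 57.20 MPa ⇒ ΔT = 57.20 / (72.05×10³ × 8.95×10⁻⁶) = 88.70 K.
T = 21.7 + 88.70 = 110.4 °C.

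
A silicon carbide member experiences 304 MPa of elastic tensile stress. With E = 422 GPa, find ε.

7.20×10⁻⁴

ε = σ/E = 304 / 422000 = 7.20×10⁻⁴.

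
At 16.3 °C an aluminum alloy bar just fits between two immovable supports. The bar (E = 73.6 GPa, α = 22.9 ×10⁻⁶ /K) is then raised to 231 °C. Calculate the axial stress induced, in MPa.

362 MPa

ΔT = 214.7 K. Constrained thermal stress σ = E·α·ΔT = 73.60×10³ MPa × 22.9×10⁻⁶ × 214.7 = 362 MPa (compressive).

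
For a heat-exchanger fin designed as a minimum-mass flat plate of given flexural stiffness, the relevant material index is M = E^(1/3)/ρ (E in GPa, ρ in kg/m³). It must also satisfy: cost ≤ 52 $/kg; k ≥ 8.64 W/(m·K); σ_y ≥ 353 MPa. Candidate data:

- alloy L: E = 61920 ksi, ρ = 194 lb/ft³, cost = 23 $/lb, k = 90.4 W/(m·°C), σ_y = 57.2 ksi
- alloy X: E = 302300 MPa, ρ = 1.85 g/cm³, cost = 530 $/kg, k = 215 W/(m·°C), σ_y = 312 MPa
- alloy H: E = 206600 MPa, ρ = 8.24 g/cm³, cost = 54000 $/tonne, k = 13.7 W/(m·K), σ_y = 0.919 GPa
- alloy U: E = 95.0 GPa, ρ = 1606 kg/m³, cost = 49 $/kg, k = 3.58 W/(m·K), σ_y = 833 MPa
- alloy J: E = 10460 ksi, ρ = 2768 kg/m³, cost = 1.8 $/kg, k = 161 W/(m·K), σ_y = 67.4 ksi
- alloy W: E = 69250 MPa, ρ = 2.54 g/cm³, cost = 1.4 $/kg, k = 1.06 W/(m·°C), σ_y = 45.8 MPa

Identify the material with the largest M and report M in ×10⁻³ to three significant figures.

alloy L, M = 2.42×10⁻³

Screen on constraints: cost ≤ 52 $/kg; k ≥ 8.64 W/(m·K); σ_y ≥ 353 MPa. Survivors: alloy L, alloy J.
Convert each candidate to consistent units, then evaluate M:
  alloy L: E = 426.9 GPa, ρ = 3108 kg/m³
  alloy J: E = 72.12 GPa, ρ = 2768 kg/m³
  alloy L: M = 2.42×10⁻³
  alloy J: M = 1.50×10⁻³
Alloy L has the largest M.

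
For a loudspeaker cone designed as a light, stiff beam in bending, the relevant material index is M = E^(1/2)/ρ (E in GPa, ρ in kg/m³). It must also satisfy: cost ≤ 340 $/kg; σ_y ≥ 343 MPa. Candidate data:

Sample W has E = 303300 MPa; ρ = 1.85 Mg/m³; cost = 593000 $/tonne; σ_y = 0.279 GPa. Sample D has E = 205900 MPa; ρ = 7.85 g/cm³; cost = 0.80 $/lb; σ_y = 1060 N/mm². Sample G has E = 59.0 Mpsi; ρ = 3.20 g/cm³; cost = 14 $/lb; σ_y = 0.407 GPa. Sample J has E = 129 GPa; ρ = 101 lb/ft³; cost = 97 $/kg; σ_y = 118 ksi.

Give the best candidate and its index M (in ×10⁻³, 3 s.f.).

sample J, M = 7.02×10⁻³

Screen on constraints: cost ≤ 340 $/kg; σ_y ≥ 343 MPa. Survivors: sample D, sample G, sample J.
Putting every candidate on a common basis:
  sample D: E = 205.9 GPa, ρ = 7850 kg/m³
  sample G: E = 406.8 GPa, ρ = 3200 kg/m³
  sample J: E = 129.0 GPa, ρ = 1618 kg/m³
  sample J: M = 7.02×10⁻³
  sample G: M = 6.30×10⁻³
  sample D: M = 1.83×10⁻³
Sample J has the largest M.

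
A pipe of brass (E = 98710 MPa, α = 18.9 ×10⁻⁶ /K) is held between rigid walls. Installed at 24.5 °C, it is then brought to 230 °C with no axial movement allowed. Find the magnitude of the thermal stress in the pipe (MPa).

383 MPa

E = 98710 MPa = 98.71 GPa.
ΔT = 205.5 K. Constrained thermal stress σ = E·α·ΔT = 98.71×10³ MPa × 18.9×10⁻⁶ × 205.5 = 383 MPa (compressive).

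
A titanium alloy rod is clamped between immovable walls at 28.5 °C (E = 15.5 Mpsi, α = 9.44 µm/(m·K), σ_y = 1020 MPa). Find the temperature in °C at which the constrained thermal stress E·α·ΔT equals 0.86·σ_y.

E = 15.5 Mpsi = 106.9 GPa.
E·α·ΔT = 877.2 MPa ⇒ ΔT = 877.2 / (106.9×10³ × 9.44×10⁻⁶) = 869.5 K.
T = 28.5 + 869.5 = 898.0 °C.

898 °C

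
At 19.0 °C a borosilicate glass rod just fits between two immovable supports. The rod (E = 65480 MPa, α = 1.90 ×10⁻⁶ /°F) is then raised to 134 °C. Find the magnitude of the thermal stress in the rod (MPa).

E = 65480 MPa = 65.48 GPa.
α = 1.90×10⁻⁶/°F × 9/5 = 3.42×10⁻⁶/K.
ΔT = 115.0 K. Constrained thermal stress σ = E·α·ΔT = 65.48×10³ MPa × 3.42×10⁻⁶ × 115.0 = 25.8 MPa (compressive).

25.8 MPa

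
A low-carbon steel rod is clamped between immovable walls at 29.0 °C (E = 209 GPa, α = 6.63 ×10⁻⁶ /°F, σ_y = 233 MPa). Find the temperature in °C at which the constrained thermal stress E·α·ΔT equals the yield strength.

122 °C

α = 6.63×10⁻⁶/°F × 9/5 = 11.9×10⁻⁶/K.
E·α·ΔT = 233.0 MPa ⇒ ΔT = 233.0 / (209.0×10³ × 11.9×10⁻⁶) = 93.42 K.
T = 29.0 + 93.42 = 122.4 °C.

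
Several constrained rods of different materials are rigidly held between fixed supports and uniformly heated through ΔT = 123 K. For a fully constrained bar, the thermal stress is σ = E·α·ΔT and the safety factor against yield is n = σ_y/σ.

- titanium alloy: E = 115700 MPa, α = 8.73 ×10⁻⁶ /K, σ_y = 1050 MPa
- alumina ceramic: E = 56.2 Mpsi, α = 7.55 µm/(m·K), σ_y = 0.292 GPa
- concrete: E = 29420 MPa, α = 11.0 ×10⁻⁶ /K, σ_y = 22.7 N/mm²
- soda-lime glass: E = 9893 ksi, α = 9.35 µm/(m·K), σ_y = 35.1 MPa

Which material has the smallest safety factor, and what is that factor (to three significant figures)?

soda-lime glass, n = 0.447

With everything in SI (GPa, ×10⁻⁶/K, MPa):
  titanium alloy: E = 115.7, α = 8.73, σ_y = 1050 → σ = 124 MPa, n = 8.45
  alumina ceramic: E = 387.5, α = 7.55, σ_y = 292.0 → σ = 360 MPa, n = 0.811
  concrete: E = 29.42, α = 11.0, σ_y = 22.70 → σ = 39.8 MPa, n = 0.570
  soda-lime glass: E = 68.21, α = 9.35, σ_y = 35.10 → σ = 78.4 MPa, n = 0.447
Smallest n: soda-lime glass with n = 0.447.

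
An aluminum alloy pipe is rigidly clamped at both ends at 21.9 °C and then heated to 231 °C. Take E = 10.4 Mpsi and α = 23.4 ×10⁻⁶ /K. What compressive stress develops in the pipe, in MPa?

351 MPa

E = 10.4 Mpsi = 71.71 GPa.
ΔT = 209.1 K. Constrained thermal stress σ = E·α·ΔT = 71.71×10³ MPa × 23.4×10⁻⁶ × 209.1 = 351 MPa (compressive).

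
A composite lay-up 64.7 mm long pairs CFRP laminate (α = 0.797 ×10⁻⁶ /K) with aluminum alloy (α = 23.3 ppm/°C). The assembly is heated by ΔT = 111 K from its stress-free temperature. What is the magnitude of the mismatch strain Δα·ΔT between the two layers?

2.50×10⁻³

Δα = |0.797 − 23.3|×10⁻⁶/K = 22.5×10⁻⁶/K.
Mismatch strain = Δα·ΔT = 22.5×10⁻⁶ × 111.0 = 2.50×10⁻³.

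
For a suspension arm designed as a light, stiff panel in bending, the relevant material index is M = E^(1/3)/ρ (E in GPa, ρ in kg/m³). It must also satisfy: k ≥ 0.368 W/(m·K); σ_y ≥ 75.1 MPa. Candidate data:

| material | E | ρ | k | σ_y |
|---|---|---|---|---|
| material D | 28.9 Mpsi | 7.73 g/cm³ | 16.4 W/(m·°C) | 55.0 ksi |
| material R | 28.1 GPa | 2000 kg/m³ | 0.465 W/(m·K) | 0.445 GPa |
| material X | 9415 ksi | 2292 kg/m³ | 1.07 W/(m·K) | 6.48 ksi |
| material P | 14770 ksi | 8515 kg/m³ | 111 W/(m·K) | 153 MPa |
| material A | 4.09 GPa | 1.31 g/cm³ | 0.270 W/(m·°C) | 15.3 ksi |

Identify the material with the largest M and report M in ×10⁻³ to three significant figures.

material R, M = 1.52×10⁻³

Screen on constraints: k ≥ 0.368 W/(m·K); σ_y ≥ 75.1 MPa. Survivors: material D, material R, material P.
After converting to SI:
  material D: E = 199.3 GPa, ρ = 7730 kg/m³
  material R: E = 28.10 GPa, ρ = 2000 kg/m³
  material P: E = 101.8 GPa, ρ = 8515 kg/m³
  material R: M = 1.52×10⁻³
  material D: M = 0.756×10⁻³
  material P: M = 0.548×10⁻³
Highest index: material R.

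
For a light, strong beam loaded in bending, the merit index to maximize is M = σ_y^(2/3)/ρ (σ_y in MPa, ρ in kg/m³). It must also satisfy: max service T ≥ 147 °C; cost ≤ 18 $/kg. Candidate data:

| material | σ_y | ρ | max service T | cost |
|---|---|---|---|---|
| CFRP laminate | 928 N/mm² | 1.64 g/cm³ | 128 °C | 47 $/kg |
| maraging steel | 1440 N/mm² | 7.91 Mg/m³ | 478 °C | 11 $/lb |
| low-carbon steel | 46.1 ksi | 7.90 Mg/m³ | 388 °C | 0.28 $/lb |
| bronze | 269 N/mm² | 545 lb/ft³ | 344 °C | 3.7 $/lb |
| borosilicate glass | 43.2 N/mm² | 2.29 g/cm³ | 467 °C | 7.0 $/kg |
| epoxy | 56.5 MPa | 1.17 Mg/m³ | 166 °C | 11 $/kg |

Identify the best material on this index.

epoxy

Screen on constraints: max service T ≥ 147 °C; cost ≤ 18 $/kg. Survivors: low-carbon steel, bronze, borosilicate glass, epoxy.
Putting every candidate on a common basis:
  low-carbon steel: σ_y = 317.8 MPa, ρ = 7900 kg/m³
  bronze: σ_y = 269.0 MPa, ρ = 8730 kg/m³
  borosilicate glass: σ_y = 43.20 MPa, ρ = 2290 kg/m³
  epoxy: σ_y = 56.50 MPa, ρ = 1170 kg/m³
  epoxy: M = 12.6×10⁻³
  low-carbon steel: M = 5.90×10⁻³
  borosilicate glass: M = 5.38×10⁻³
  bronze: M = 4.77×10⁻³
Epoxy ranks first.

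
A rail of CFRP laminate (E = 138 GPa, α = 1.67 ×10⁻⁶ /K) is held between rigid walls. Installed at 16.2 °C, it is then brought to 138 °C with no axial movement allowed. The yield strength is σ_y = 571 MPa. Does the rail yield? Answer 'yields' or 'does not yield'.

does not yield

ΔT = 121.8 K. Constrained thermal stress σ = E·α·ΔT = 138.0×10³ MPa × 1.67×10⁻⁶ × 121.8 = 28.1 MPa (compressive).
Compare to σ_y = 571 MPa: σ < σ_y, so it does not yield.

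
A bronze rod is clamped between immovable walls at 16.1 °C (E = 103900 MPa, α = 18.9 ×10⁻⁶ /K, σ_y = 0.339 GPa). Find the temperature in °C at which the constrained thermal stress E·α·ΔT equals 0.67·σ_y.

132 °C

E = 103900 MPa = 103.9 GPa.
σ_y = 0.339 GPa = 339.0 MPa.
E·α·ΔT = 227.1 MPa ⇒ ΔT = 227.1 / (103.9×10³ × 18.9×10⁻⁶) = 115.7 K.
T = 16.1 + 115.7 = 131.8 °C.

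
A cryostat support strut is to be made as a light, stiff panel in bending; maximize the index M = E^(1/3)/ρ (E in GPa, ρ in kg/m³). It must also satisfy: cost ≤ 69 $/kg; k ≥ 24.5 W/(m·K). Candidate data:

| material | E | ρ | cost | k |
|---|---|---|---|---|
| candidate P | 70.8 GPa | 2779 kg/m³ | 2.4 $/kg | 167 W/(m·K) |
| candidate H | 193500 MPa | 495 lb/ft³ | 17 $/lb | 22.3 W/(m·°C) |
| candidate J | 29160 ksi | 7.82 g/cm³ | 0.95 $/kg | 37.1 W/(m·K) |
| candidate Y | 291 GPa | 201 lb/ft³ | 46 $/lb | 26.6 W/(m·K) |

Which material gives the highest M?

candidate P

Screen on constraints: cost ≤ 69 $/kg; k ≥ 24.5 W/(m·K). Survivors: candidate P, candidate J.
In SI units:
  candidate P: E = 70.80 GPa, ρ = 2779 kg/m³
  candidate J: E = 201.1 GPa, ρ = 7820 kg/m³
  candidate P: M = 1.49×10⁻³
  candidate J: M = 0.749×10⁻³
The maximum is for candidate P.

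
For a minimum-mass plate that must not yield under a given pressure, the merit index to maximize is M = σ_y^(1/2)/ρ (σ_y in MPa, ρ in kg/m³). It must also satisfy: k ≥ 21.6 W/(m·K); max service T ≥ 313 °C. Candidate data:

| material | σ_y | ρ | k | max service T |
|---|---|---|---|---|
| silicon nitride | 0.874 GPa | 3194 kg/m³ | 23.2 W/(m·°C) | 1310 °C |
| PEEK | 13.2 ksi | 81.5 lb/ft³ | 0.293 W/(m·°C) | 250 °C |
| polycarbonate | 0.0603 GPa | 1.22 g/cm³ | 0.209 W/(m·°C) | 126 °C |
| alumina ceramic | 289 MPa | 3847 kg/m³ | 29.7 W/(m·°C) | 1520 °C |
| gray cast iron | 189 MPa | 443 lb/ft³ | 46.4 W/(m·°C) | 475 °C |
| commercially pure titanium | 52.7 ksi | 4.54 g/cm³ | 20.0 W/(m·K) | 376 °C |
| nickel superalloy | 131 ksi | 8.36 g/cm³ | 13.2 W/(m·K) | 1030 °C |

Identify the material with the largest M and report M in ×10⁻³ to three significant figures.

silicon nitride, M = 9.26×10⁻³

Screen on constraints: k ≥ 21.6 W/(m·K); max service T ≥ 313 °C. Survivors: silicon nitride, alumina ceramic, gray cast iron.
Convert each candidate to consistent units, then evaluate M:
  silicon nitride: σ_y = 874.0 MPa, ρ = 3194 kg/m³
  alumina ceramic: σ_y = 289.0 MPa, ρ = 3847 kg/m³
  gray cast iron: σ_y = 189.0 MPa, ρ = 7096 kg/m³
  silicon nitride: M = 9.26×10⁻³
  alumina ceramic: M = 4.42×10⁻³
  gray cast iron: M = 1.94×10⁻³
The maximum is for silicon nitride.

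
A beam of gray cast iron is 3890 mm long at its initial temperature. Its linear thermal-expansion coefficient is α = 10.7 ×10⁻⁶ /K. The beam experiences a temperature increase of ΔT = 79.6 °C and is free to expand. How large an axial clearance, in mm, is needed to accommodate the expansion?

ΔL = α·L₀·ΔT = 10.7×10⁻⁶ × 3890 mm × 79.60 K = 3.31 mm.

3.31 mm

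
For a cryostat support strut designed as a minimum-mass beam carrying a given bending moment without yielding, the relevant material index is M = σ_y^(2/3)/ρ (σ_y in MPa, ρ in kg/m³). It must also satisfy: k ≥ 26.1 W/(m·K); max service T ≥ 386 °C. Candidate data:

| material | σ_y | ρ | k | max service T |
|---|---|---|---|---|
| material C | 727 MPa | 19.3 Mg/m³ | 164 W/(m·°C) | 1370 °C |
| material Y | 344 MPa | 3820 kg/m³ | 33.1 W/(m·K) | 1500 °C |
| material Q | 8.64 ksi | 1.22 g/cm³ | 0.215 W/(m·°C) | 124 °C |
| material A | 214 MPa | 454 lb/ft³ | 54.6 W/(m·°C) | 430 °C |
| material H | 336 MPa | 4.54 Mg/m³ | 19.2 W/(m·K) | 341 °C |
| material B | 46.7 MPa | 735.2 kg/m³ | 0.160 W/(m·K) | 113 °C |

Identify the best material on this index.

Screen on constraints: k ≥ 26.1 W/(m·K); max service T ≥ 386 °C. Survivors: material C, material Y, material A.
After converting to SI:
  material C: σ_y = 727.0 MPa, ρ = 19300 kg/m³
  material Y: σ_y = 344.0 MPa, ρ = 3820 kg/m³
  material A: σ_y = 214.0 MPa, ρ = 7272 kg/m³
  material Y: M = 12.9×10⁻³
  material A: M = 4.92×10⁻³
  material C: M = 4.19×10⁻³
The maximum is for material Y.

material Y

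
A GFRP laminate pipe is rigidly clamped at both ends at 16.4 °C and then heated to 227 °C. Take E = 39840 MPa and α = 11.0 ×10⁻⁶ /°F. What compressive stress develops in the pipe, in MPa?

E = 39840 MPa = 39.84 GPa.
α = 11.0×10⁻⁶/°F × 9/5 = 19.8×10⁻⁶/K.
ΔT = 210.6 K. Constrained thermal stress σ = E·α·ΔT = 39.84×10³ MPa × 19.8×10⁻⁶ × 210.6 = 166 MPa (compressive).

166 MPa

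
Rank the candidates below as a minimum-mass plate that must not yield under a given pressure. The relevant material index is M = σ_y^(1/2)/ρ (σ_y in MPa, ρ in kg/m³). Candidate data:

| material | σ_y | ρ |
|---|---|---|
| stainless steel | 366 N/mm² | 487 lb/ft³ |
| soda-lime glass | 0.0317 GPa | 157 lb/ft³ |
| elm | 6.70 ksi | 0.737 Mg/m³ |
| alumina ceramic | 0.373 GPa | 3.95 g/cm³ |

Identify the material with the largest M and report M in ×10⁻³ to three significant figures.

After converting to SI:
  stainless steel: σ_y = 366.0 MPa, ρ = 7801 kg/m³
  soda-lime glass: σ_y = 31.70 MPa, ρ = 2515 kg/m³
  elm: σ_y = 46.19 MPa, ρ = 737.0 kg/m³
  alumina ceramic: σ_y = 373.0 MPa, ρ = 3950 kg/m³
  elm: M = 9.22×10⁻³
  alumina ceramic: M = 4.89×10⁻³
  stainless steel: M = 2.45×10⁻³
  soda-lime glass: M = 2.24×10⁻³
Elm has the largest M.

elm, M = 9.22×10⁻³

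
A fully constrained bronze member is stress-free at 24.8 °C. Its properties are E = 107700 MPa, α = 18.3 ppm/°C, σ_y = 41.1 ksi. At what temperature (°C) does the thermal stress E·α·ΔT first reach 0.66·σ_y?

120 °C

E = 107700 MPa = 107.7 GPa.
σ_y = 41.1 ksi = 283.4 MPa.
E·α·ΔT = 187.0 MPa ⇒ ΔT = 187.0 / (107.7×10³ × 18.3×10⁻⁶) = 94.89 K.
T = 24.8 + 94.89 = 119.7 °C.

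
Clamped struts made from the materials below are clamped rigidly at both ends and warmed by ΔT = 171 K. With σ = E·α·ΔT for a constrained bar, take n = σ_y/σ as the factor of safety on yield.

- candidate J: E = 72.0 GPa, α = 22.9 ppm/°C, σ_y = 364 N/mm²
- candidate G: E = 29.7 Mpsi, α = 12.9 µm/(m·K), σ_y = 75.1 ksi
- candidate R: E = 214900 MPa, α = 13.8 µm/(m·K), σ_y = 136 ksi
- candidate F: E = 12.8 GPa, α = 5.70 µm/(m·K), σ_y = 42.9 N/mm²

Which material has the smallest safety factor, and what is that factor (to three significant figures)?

candidate G, n = 1.15

Per material, after unit conversion:
  candidate J: E = 72.00, α = 22.9, σ_y = 364.0 → σ = 282 MPa, n = 1.29
  candidate G: E = 204.8, α = 12.9, σ_y = 517.8 → σ = 452 MPa, n = 1.15
  candidate R: E = 214.9, α = 13.8, σ_y = 937.7 → σ = 507 MPa, n = 1.85
  candidate F: E = 12.80, α = 5.70, σ_y = 42.90 → σ = 12.5 MPa, n = 3.44
The minimum is candidate G at n = 1.15.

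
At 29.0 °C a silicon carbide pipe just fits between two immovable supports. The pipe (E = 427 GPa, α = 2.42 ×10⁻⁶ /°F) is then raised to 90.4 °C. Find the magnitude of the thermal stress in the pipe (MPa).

α = 2.42×10⁻⁶/°F × 9/5 = 4.36×10⁻⁶/K.
ΔT = 61.40 K. Constrained thermal stress σ = E·α·ΔT = 427.0×10³ MPa × 4.36×10⁻⁶ × 61.40 = 114 MPa (compressive).

114 MPa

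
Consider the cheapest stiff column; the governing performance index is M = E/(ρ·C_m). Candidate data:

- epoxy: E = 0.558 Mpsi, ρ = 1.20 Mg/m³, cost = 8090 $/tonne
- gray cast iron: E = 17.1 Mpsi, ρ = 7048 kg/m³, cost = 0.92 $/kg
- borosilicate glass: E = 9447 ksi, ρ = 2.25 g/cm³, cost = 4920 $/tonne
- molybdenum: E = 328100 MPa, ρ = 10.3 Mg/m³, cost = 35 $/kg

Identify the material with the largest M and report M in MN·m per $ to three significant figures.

In SI units:
  epoxy: E = 3.847 GPa, ρ = 1200 kg/m³, cost = 8.090 $/kg
  gray cast iron: E = 117.9 GPa, ρ = 7048 kg/m³, cost = 0.9200 $/kg
  borosilicate glass: E = 65.13 GPa, ρ = 2250 kg/m³, cost = 4.920 $/kg
  molybdenum: E = 328.1 GPa, ρ = 10300 kg/m³, cost = 35.00 $/kg
  gray cast iron: M = 18.2 MN·m per $
  borosilicate glass: M = 5.88 MN·m per $
  molybdenum: M = 0.910 MN·m per $
  epoxy: M = 0.396 MN·m per $
The maximum is for gray cast iron.

gray cast iron, M = 18.2 MN·m per $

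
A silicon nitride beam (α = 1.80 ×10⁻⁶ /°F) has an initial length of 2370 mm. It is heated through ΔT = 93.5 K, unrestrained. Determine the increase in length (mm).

0.718 mm

Convert α: 1.80×10⁻⁶/°F × (9/5) = 3.24×10⁻⁶/K.
ΔL = α·L₀·ΔT = 3.24×10⁻⁶ × 2370 mm × 93.50 K = 0.718 mm.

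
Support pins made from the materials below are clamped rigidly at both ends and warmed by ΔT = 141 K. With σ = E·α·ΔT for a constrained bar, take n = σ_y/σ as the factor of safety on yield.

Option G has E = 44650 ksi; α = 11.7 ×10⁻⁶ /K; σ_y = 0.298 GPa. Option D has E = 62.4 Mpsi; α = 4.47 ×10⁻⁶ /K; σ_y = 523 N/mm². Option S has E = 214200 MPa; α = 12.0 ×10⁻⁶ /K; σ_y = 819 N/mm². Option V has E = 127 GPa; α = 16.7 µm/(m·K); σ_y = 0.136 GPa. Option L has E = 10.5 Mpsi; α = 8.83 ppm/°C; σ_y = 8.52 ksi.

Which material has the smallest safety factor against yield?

In consistent units (E in GPa, α in ×10⁻⁶/K, σ_y in MPa):
  option G: E = 307.9, α = 11.7, σ_y = 298.0 → σ = 508 MPa, n = 0.587
  option D: E = 430.2, α = 4.47, σ_y = 523.0 → σ = 271 MPa, n = 1.93
  option S: E = 214.2, α = 12.0, σ_y = 819.0 → σ = 362 MPa, n = 2.26
  option V: E = 127.0, α = 16.7, σ_y = 136.0 → σ = 299 MPa, n = 0.455
  option L: E = 72.39, α = 8.83, σ_y = 58.74 → σ = 90.1 MPa, n = 0.652
The minimum is option V at n = 0.455.

option V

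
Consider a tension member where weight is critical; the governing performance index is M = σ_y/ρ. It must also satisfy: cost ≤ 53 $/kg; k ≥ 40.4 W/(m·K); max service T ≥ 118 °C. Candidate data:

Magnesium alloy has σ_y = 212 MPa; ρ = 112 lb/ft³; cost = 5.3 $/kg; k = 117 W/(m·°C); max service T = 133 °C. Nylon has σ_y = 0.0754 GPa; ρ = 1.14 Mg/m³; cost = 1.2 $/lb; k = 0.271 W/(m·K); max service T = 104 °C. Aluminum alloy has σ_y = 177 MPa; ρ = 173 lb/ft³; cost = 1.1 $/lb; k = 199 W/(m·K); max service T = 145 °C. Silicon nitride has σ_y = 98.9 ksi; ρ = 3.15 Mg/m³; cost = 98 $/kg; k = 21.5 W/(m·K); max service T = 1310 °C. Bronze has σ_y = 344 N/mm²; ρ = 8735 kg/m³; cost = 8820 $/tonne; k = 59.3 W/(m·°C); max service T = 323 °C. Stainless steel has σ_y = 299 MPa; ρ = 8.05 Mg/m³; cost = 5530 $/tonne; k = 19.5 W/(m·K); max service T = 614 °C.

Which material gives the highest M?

magnesium alloy

Screen on constraints: cost ≤ 53 $/kg; k ≥ 40.4 W/(m·K); max service T ≥ 118 °C. Survivors: magnesium alloy, aluminum alloy, bronze.
Convert each candidate to consistent units, then evaluate M:
  magnesium alloy: σ_y = 212.0 MPa, ρ = 1794 kg/m³
  aluminum alloy: σ_y = 177.0 MPa, ρ = 2771 kg/m³
  bronze: σ_y = 344.0 MPa, ρ = 8735 kg/m³
  magnesium alloy: M = 118 kN·m/kg
  aluminum alloy: M = 63.9 kN·m/kg
  bronze: M = 39.4 kN·m/kg
The maximum is for magnesium alloy.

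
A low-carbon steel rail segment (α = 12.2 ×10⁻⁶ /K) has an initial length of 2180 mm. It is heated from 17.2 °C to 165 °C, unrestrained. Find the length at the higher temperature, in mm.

2183.9 mm

ΔT = 165 − 17.2 = 147.8 K.
ΔL = α·L₀·ΔT = 12.2×10⁻⁶ × 2180 mm × 147.8 K = 3.93 mm.
L = L₀ + ΔL = 2180 + 3.93 = 2183.9 mm.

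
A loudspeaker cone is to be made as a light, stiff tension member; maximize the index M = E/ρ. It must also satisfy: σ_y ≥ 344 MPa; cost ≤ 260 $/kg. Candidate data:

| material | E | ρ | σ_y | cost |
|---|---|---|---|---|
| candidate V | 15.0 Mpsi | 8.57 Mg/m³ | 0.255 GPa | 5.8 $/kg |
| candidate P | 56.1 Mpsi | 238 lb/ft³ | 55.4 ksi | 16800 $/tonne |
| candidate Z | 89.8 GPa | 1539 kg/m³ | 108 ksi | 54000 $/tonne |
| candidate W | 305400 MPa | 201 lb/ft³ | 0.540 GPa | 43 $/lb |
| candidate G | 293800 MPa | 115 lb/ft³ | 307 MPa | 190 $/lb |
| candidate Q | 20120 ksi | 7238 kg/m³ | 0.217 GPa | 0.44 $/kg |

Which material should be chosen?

candidate P

Screen on constraints: σ_y ≥ 344 MPa; cost ≤ 260 $/kg. Survivors: candidate P, candidate Z, candidate W.
Normalizing units and computing the index:
  candidate P: E = 386.8 GPa, ρ = 3812 kg/m³
  candidate Z: E = 89.80 GPa, ρ = 1539 kg/m³
  candidate W: E = 305.4 GPa, ρ = 3220 kg/m³
  candidate P: M = 101 MN·m/kg
  candidate W: M = 94.9 MN·m/kg
  candidate Z: M = 58.3 MN·m/kg
The maximum is for candidate P.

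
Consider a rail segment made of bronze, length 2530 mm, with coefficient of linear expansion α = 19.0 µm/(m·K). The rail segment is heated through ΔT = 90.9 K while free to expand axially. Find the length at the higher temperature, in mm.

ΔL = α·L₀·ΔT = 19.0×10⁻⁶ × 2530 mm × 90.90 K = 4.37 mm.
L = L₀ + ΔL = 2530 + 4.37 = 2534.4 mm.

2534.4 mm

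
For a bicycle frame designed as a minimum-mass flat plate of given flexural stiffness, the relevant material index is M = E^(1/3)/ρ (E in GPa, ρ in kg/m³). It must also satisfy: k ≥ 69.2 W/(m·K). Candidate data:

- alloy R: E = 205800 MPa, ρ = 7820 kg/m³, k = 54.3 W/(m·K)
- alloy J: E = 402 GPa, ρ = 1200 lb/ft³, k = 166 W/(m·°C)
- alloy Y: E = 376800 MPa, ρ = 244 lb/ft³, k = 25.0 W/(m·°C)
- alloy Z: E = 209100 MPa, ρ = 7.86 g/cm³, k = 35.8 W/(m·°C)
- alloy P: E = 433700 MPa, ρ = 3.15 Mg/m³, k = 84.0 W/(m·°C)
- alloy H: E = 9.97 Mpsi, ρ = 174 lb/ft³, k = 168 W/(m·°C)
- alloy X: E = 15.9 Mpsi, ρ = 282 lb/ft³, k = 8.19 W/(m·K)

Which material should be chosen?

Screen on constraints: k ≥ 69.2 W/(m·K). Survivors: alloy J, alloy P, alloy H.
Convert each candidate to consistent units, then evaluate M:
  alloy J: E = 402.0 GPa, ρ = 19220 kg/m³
  alloy P: E = 433.7 GPa, ρ = 3150 kg/m³
  alloy H: E = 68.74 GPa, ρ = 2787 kg/m³
  alloy P: M = 2.40×10⁻³
  alloy H: M = 1.47×10⁻³
  alloy J: M = 0.384×10⁻³
The maximum is for alloy P.

alloy P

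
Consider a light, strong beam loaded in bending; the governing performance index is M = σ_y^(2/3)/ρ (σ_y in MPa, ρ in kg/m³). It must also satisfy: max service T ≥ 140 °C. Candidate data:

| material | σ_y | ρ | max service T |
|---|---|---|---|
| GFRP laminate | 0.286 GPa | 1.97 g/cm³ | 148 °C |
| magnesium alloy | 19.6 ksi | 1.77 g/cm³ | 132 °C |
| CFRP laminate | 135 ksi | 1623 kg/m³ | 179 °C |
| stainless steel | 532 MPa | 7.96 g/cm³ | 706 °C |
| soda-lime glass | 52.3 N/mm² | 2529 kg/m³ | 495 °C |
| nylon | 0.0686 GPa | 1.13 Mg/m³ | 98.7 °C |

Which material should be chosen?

CFRP laminate

Screen on constraints: max service T ≥ 140 °C. Survivors: GFRP laminate, CFRP laminate, stainless steel, soda-lime glass.
In SI units:
  GFRP laminate: σ_y = 286.0 MPa, ρ = 1970 kg/m³
  CFRP laminate: σ_y = 930.8 MPa, ρ = 1623 kg/m³
  stainless steel: σ_y = 532.0 MPa, ρ = 7960 kg/m³
  soda-lime glass: σ_y = 52.30 MPa, ρ = 2529 kg/m³
  CFRP laminate: M = 58.7×10⁻³
  GFRP laminate: M = 22.0×10⁻³
  stainless steel: M = 8.25×10⁻³
  soda-lime glass: M = 5.53×10⁻³
CFRP laminate ranks first.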